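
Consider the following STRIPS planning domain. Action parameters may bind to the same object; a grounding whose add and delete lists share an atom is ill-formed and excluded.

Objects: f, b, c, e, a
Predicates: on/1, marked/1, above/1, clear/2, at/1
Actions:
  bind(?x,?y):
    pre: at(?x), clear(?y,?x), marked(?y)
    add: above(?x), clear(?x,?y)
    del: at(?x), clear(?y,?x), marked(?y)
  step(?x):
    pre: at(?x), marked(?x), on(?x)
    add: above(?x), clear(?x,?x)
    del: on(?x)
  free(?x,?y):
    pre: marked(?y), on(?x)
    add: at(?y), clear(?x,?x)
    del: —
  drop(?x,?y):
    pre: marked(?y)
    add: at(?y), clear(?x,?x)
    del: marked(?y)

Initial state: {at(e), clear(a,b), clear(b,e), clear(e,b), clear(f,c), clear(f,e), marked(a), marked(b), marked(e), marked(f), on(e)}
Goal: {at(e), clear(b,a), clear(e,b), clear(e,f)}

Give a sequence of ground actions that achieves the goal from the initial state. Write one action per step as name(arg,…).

1. bind(e,f)  →  {above(e), clear(a,b), clear(b,e), clear(e,b), clear(e,f), clear(f,c), marked(a), marked(b), marked(e), on(e)}
2. free(e,b)  →  {above(e), at(b), clear(a,b), clear(b,e), clear(e,b), clear(e,e), clear(e,f), clear(f,c), marked(a), marked(b), marked(e), on(e)}
3. bind(b,a)  →  {above(b), above(e), clear(b,a), clear(b,e), clear(e,b), clear(e,e), clear(e,f), clear(f,c), marked(b), marked(e), on(e)}
4. free(e,e)  →  {above(b), above(e), at(e), clear(b,a), clear(b,e), clear(e,b), clear(e,e), clear(e,f), clear(f,c), marked(b), marked(e), on(e)}

bind(e,f); free(e,b); bind(b,a); free(e,e)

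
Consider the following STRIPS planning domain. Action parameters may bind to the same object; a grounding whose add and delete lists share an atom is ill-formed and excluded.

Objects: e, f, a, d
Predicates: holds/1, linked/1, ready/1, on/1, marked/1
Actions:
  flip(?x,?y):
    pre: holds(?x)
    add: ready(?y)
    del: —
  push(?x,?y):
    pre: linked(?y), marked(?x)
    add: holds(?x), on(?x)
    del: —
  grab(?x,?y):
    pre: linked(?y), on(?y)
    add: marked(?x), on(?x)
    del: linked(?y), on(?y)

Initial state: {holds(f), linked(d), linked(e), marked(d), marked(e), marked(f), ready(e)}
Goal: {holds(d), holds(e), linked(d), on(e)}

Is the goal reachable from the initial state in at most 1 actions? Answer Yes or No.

1. push(e,e)  →  {holds(e), holds(f), linked(d), linked(e), marked(d), marked(e), marked(f), on(e), ready(e)}
2. push(d,e)  →  {holds(d), holds(e), holds(f), linked(d), linked(e), marked(d), marked(e), marked(f), on(d), on(e), ready(e)}
optimal plan length = 2; 2 > 1

No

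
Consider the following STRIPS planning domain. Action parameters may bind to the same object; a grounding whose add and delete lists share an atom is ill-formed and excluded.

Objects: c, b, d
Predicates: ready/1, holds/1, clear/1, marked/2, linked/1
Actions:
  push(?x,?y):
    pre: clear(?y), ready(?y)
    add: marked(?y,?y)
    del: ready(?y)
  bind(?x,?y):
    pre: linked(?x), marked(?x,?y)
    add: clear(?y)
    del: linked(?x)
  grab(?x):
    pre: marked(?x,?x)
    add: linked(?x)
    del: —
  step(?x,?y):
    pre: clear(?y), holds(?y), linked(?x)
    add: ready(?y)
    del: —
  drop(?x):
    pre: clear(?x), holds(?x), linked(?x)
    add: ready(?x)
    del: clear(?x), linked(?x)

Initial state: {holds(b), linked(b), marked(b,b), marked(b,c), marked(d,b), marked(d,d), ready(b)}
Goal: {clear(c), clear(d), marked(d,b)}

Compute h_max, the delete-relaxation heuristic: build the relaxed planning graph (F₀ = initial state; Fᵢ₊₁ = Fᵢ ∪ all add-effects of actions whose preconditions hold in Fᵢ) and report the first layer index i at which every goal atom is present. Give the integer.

F0 = init (7 atoms)
F1 = F0 ∪ {clear(b), clear(c), linked(d)}  (10 atoms)
F2 = F1 ∪ {clear(d)}  (11 atoms)
goal ⊆ F2  ⇒  h_max = 2

2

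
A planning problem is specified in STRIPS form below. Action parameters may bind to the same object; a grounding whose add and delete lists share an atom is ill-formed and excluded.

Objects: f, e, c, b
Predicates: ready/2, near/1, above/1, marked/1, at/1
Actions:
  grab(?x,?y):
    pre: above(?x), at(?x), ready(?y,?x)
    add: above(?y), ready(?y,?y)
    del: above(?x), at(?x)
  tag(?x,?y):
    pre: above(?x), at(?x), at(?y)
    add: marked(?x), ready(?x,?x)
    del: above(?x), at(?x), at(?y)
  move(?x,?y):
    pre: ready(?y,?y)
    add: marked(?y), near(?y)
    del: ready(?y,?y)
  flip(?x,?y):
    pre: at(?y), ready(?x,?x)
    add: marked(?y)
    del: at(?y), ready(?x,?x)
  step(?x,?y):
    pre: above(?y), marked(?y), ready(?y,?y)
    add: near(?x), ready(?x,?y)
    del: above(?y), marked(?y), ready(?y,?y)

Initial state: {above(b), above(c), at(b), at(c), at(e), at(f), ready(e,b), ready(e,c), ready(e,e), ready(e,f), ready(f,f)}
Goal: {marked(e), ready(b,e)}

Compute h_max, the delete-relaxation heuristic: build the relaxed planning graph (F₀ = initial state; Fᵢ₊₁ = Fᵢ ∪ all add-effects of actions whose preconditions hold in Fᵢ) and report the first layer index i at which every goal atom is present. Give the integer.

F0 = init (11 atoms)
F1 = F0 ∪ {above(e), marked(b), marked(c), marked(e), marked(f), near(e), near(f), ready(b,b), ready(c,c)}  (20 atoms)
F2 = F1 ∪ {near(b), near(c), ready(b,c), ready(b,e), ready(c,b), ready(c,e), ready(f,b), ready(f,c), ready(f,e)}  (29 atoms)
goal ⊆ F2  ⇒  h_max = 2

2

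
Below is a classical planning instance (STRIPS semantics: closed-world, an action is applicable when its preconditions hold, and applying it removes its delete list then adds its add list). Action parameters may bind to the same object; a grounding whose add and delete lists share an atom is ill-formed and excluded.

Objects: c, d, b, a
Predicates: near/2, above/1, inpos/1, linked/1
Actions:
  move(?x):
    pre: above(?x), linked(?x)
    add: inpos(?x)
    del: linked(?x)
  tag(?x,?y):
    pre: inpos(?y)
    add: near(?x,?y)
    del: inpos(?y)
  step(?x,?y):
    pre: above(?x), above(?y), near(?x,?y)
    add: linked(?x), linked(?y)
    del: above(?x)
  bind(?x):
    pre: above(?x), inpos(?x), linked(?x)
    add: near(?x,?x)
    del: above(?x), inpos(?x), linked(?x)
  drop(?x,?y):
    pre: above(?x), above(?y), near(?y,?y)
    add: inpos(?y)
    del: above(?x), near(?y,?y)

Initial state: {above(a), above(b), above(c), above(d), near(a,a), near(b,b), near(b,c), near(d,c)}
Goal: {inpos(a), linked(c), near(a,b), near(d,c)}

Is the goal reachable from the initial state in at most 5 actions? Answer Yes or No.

Yes

1. step(d,c)  →  {above(a), above(b), above(c), linked(c), linked(d), near(a,a), near(b,b), near(b,c), near(d,c)}
2. drop(c,b)  →  {above(a), above(b), inpos(b), linked(c), linked(d), near(a,a), near(b,c), near(d,c)}
3. tag(a,b)  →  {above(a), above(b), linked(c), linked(d), near(a,a), near(a,b), near(b,c), near(d,c)}
4. drop(b,a)  →  {above(a), inpos(a), linked(c), linked(d), near(a,b), near(b,c), near(d,c)}
optimal plan length = 4; 4 ≤ 5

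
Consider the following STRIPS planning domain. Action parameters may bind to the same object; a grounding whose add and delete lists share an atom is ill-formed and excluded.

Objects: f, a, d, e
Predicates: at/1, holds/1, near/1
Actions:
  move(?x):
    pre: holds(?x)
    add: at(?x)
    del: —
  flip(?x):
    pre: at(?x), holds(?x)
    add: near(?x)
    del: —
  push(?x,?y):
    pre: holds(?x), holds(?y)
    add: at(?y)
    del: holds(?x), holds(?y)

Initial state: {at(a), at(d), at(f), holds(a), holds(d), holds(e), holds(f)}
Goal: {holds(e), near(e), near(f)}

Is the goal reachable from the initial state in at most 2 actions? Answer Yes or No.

1. move(e)  →  {at(a), at(d), at(e), at(f), holds(a), holds(d), holds(e), holds(f)}
2. flip(f)  →  {at(a), at(d), at(e), at(f), holds(a), holds(d), holds(e), holds(f), near(f)}
3. flip(e)  →  {at(a), at(d), at(e), at(f), holds(a), holds(d), holds(e), holds(f), near(e), near(f)}
optimal plan length = 3; 3 > 2

No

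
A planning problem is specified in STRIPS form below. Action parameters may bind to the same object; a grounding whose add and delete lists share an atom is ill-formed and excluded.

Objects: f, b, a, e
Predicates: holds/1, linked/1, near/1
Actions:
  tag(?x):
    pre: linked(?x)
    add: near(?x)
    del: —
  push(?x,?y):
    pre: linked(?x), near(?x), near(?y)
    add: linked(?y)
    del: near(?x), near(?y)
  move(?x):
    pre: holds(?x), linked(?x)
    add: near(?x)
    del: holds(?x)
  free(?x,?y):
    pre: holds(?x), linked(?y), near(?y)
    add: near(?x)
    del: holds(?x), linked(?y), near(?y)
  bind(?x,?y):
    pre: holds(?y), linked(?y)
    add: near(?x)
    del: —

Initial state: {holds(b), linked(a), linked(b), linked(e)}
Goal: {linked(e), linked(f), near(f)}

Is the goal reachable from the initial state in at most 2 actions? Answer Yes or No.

1. tag(b)  →  {holds(b), linked(a), linked(b), linked(e), near(b)}
2. bind(f,b)  →  {holds(b), linked(a), linked(b), linked(e), near(b), near(f)}
3. push(b,f)  →  {holds(b), linked(a), linked(b), linked(e), linked(f)}
4. tag(f)  →  {holds(b), linked(a), linked(b), linked(e), linked(f), near(f)}
optimal plan length = 4; 4 > 2

No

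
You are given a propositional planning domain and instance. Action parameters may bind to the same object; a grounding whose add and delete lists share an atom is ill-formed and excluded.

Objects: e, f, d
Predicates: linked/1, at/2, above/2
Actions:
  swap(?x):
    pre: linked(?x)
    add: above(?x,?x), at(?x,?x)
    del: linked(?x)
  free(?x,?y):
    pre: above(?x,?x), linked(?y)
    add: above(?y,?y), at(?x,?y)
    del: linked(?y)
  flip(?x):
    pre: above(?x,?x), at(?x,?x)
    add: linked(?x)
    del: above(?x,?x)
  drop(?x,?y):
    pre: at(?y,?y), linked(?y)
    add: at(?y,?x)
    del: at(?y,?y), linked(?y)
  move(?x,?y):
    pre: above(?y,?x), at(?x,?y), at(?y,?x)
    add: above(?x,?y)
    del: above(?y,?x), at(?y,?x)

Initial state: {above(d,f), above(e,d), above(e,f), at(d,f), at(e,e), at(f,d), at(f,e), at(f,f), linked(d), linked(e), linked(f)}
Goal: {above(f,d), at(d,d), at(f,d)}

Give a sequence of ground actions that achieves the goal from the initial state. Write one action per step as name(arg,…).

swap(d); move(f,d)

1. swap(d)  →  {above(d,d), above(d,f), above(e,d), above(e,f), at(d,d), at(d,f), at(e,e), at(f,d), at(f,e), at(f,f), linked(e), linked(f)}
2. move(f,d)  →  {above(d,d), above(e,d), above(e,f), above(f,d), at(d,d), at(e,e), at(f,d), at(f,e), at(f,f), linked(e), linked(f)}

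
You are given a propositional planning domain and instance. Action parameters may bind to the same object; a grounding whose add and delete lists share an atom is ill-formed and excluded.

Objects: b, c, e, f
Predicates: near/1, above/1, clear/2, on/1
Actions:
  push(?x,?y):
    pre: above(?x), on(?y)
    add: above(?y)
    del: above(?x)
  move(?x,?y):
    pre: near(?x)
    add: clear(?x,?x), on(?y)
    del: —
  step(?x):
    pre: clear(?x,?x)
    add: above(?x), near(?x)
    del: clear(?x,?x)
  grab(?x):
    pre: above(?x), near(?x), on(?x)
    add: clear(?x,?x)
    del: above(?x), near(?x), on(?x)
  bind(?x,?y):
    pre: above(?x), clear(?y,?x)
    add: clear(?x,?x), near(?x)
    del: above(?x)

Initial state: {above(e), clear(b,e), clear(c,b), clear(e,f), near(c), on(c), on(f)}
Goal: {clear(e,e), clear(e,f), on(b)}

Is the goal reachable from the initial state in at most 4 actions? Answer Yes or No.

1. move(c,b)  →  {above(e), clear(b,e), clear(c,b), clear(c,c), clear(e,f), near(c), on(b), on(c), on(f)}
2. bind(e,b)  →  {clear(b,e), clear(c,b), clear(c,c), clear(e,e), clear(e,f), near(c), near(e), on(b), on(c), on(f)}
optimal plan length = 2; 2 ≤ 4

Yes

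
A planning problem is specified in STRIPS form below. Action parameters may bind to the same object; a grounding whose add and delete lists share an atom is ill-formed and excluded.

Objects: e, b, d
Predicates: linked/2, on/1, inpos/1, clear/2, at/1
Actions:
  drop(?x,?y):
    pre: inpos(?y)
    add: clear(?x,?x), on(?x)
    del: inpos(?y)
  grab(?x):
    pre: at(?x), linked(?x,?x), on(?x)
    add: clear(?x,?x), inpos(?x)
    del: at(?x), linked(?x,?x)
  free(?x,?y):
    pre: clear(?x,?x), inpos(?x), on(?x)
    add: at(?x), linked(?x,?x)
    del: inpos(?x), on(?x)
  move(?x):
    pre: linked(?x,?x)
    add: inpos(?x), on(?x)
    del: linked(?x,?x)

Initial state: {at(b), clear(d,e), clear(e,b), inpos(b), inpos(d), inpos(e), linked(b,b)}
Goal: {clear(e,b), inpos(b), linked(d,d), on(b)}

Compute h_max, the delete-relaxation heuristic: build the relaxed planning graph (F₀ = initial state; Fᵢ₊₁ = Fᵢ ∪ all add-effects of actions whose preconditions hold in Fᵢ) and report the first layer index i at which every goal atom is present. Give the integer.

F0 = init (7 atoms)
F1 = F0 ∪ {clear(b,b), clear(d,d), clear(e,e), on(b), on(d), on(e)}  (13 atoms)
F2 = F1 ∪ {at(d), at(e), linked(d,d), linked(e,e)}  (17 atoms)
goal ⊆ F2  ⇒  h_max = 2

2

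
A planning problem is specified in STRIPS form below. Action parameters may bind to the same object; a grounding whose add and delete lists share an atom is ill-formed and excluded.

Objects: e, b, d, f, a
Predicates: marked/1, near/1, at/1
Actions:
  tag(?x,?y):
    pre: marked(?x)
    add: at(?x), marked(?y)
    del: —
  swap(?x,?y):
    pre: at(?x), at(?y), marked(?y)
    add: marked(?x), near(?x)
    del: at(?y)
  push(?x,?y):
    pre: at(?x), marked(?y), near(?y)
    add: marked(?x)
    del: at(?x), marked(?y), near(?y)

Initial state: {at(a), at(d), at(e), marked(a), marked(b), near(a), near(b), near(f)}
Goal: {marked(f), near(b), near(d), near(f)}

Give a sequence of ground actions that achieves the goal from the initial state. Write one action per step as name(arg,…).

1. tag(b,f)  →  {at(a), at(b), at(d), at(e), marked(a), marked(b), marked(f), near(a), near(b), near(f)}
2. swap(d,b)  →  {at(a), at(d), at(e), marked(a), marked(b), marked(d), marked(f), near(a), near(b), near(d), near(f)}

tag(b,f); swap(d,b)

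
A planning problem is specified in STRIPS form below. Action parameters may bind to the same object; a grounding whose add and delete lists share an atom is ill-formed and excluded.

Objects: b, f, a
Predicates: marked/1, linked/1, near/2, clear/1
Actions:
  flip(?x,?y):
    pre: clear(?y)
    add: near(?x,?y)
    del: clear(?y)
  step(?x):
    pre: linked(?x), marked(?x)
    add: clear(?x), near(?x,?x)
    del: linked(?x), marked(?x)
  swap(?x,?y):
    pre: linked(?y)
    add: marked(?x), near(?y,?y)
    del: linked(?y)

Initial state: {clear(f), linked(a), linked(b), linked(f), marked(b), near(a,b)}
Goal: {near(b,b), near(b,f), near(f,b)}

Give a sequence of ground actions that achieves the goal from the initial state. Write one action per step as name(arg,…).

flip(b,f); step(b); flip(f,b)

1. flip(b,f)  →  {linked(a), linked(b), linked(f), marked(b), near(a,b), near(b,f)}
2. step(b)  →  {clear(b), linked(a), linked(f), near(a,b), near(b,b), near(b,f)}
3. flip(f,b)  →  {linked(a), linked(f), near(a,b), near(b,b), near(b,f), near(f,b)}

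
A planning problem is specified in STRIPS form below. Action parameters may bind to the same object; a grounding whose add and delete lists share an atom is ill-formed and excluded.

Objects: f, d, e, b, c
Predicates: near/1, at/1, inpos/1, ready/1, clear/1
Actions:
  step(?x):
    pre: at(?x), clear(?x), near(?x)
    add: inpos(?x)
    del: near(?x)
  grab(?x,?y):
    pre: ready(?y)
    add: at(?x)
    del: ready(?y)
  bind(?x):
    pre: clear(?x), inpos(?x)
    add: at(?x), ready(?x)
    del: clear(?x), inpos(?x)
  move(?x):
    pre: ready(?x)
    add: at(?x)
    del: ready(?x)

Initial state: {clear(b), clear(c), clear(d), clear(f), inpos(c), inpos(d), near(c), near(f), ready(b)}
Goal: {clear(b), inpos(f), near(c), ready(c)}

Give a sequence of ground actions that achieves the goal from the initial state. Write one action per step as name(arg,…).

grab(f,b); step(f); bind(c)

1. grab(f,b)  →  {at(f), clear(b), clear(c), clear(d), clear(f), inpos(c), inpos(d), near(c), near(f)}
2. step(f)  →  {at(f), clear(b), clear(c), clear(d), clear(f), inpos(c), inpos(d), inpos(f), near(c)}
3. bind(c)  →  {at(c), at(f), clear(b), clear(d), clear(f), inpos(d), inpos(f), near(c), ready(c)}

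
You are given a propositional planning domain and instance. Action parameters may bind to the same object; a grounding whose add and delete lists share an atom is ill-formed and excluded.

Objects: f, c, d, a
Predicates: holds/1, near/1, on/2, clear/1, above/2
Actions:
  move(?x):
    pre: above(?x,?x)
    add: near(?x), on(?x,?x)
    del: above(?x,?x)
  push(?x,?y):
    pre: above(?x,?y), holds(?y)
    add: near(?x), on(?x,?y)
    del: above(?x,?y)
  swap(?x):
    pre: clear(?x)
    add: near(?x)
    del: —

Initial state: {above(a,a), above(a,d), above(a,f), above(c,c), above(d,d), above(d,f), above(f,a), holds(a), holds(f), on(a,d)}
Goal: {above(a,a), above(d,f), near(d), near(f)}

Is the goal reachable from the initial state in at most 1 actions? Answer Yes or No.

1. move(d)  →  {above(a,a), above(a,d), above(a,f), above(c,c), above(d,f), above(f,a), holds(a), holds(f), near(d), on(a,d), on(d,d)}
2. push(f,a)  →  {above(a,a), above(a,d), above(a,f), above(c,c), above(d,f), holds(a), holds(f), near(d), near(f), on(a,d), on(d,d), on(f,a)}
optimal plan length = 2; 2 > 1

No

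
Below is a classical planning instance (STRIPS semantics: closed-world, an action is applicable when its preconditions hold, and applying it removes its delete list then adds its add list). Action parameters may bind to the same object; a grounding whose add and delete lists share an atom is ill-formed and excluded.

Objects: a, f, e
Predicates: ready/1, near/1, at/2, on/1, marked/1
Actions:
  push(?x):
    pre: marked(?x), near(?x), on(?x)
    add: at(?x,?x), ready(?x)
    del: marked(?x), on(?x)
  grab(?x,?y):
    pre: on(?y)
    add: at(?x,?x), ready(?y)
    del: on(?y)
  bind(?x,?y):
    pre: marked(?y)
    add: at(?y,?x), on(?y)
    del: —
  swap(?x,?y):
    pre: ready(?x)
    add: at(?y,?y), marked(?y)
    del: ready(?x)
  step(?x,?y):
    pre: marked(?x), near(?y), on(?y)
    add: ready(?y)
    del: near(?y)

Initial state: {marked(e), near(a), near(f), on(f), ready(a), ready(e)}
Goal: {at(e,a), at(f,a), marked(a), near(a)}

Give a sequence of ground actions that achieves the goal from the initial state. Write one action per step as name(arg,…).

bind(a,e); swap(a,a); swap(e,f); bind(a,f)

1. bind(a,e)  →  {at(e,a), marked(e), near(a), near(f), on(e), on(f), ready(a), ready(e)}
2. swap(a,a)  →  {at(a,a), at(e,a), marked(a), marked(e), near(a), near(f), on(e), on(f), ready(e)}
3. swap(e,f)  →  {at(a,a), at(e,a), at(f,f), marked(a), marked(e), marked(f), near(a), near(f), on(e), on(f)}
4. bind(a,f)  →  {at(a,a), at(e,a), at(f,a), at(f,f), marked(a), marked(e), marked(f), near(a), near(f), on(e), on(f)}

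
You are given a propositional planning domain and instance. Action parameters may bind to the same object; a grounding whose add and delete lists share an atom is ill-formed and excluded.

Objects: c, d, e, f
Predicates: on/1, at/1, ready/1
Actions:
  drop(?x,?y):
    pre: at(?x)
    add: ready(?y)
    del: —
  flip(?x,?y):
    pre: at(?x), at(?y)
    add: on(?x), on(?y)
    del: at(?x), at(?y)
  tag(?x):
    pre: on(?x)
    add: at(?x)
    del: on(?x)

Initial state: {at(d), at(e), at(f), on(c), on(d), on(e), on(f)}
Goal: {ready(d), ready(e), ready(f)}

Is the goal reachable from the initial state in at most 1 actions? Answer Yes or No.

No

1. drop(d,d)  →  {at(d), at(e), at(f), on(c), on(d), on(e), on(f), ready(d)}
2. drop(d,e)  →  {at(d), at(e), at(f), on(c), on(d), on(e), on(f), ready(d), ready(e)}
3. drop(d,f)  →  {at(d), at(e), at(f), on(c), on(d), on(e), on(f), ready(d), ready(e), ready(f)}
optimal plan length = 3; 3 > 1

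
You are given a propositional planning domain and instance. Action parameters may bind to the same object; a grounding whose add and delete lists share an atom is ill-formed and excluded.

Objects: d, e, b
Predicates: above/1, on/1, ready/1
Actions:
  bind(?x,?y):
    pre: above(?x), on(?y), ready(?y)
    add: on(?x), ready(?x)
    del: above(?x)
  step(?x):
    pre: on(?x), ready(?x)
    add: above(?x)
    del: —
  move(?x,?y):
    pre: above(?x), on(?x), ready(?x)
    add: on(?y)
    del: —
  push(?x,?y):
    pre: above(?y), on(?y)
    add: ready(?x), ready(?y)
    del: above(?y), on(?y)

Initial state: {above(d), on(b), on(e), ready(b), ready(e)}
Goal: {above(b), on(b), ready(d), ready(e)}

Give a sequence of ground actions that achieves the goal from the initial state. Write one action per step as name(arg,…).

bind(d,e); step(b)

1. bind(d,e)  →  {on(b), on(d), on(e), ready(b), ready(d), ready(e)}
2. step(b)  →  {above(b), on(b), on(d), on(e), ready(b), ready(d), ready(e)}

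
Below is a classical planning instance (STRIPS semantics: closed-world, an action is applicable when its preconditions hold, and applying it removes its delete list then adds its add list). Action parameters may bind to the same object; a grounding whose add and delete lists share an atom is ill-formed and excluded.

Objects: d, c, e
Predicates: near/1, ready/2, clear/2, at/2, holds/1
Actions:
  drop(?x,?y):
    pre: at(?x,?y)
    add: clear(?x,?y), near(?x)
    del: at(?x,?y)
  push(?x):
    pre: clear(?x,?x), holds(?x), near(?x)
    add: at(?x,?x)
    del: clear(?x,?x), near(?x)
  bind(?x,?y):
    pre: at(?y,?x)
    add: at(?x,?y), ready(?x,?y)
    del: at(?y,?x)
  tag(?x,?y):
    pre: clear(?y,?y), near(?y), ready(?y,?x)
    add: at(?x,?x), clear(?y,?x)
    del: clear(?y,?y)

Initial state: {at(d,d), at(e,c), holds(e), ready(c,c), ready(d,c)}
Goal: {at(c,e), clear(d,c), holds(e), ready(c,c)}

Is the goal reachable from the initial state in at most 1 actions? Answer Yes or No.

1. drop(d,d)  →  {at(e,c), clear(d,d), holds(e), near(d), ready(c,c), ready(d,c)}
2. bind(c,e)  →  {at(c,e), clear(d,d), holds(e), near(d), ready(c,c), ready(c,e), ready(d,c)}
3. tag(c,d)  →  {at(c,c), at(c,e), clear(d,c), holds(e), near(d), ready(c,c), ready(c,e), ready(d,c)}
optimal plan length = 3; 3 > 1

No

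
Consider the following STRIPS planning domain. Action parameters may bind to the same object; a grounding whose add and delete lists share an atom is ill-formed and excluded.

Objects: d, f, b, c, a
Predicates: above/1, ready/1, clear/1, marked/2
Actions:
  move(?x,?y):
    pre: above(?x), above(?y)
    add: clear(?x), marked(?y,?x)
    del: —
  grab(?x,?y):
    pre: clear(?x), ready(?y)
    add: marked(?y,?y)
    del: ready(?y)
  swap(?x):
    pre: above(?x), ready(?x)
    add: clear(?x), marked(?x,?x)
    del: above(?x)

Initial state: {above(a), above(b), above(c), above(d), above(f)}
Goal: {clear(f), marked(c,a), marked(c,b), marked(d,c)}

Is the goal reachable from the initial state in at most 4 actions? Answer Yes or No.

1. move(f,d)  →  {above(a), above(b), above(c), above(d), above(f), clear(f), marked(d,f)}
2. move(b,c)  →  {above(a), above(b), above(c), above(d), above(f), clear(b), clear(f), marked(c,b), marked(d,f)}
3. move(c,d)  →  {above(a), above(b), above(c), above(d), above(f), clear(b), clear(c), clear(f), marked(c,b), marked(d,c), marked(d,f)}
4. move(a,c)  →  {above(a), above(b), above(c), above(d), above(f), clear(a), clear(b), clear(c), clear(f), marked(c,a), marked(c,b), marked(d,c), marked(d,f)}
optimal plan length = 4; 4 ≤ 4

Yes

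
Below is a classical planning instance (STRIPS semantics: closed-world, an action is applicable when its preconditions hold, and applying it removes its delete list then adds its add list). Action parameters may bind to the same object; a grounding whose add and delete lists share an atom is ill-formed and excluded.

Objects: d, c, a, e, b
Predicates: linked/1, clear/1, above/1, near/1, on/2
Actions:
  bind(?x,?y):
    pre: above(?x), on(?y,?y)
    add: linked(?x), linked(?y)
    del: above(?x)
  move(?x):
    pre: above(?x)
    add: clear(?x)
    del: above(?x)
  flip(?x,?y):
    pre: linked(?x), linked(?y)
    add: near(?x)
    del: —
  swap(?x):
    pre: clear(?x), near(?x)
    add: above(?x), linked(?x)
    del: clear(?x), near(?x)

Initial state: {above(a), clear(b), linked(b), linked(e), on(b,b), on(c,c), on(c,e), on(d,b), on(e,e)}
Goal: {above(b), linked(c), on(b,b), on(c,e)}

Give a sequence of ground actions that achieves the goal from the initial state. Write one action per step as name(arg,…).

bind(a,c); flip(b,c); swap(b)

1. bind(a,c)  →  {clear(b), linked(a), linked(b), linked(c), linked(e), on(b,b), on(c,c), on(c,e), on(d,b), on(e,e)}
2. flip(b,c)  →  {clear(b), linked(a), linked(b), linked(c), linked(e), near(b), on(b,b), on(c,c), on(c,e), on(d,b), on(e,e)}
3. swap(b)  →  {above(b), linked(a), linked(b), linked(c), linked(e), on(b,b), on(c,c), on(c,e), on(d,b), on(e,e)}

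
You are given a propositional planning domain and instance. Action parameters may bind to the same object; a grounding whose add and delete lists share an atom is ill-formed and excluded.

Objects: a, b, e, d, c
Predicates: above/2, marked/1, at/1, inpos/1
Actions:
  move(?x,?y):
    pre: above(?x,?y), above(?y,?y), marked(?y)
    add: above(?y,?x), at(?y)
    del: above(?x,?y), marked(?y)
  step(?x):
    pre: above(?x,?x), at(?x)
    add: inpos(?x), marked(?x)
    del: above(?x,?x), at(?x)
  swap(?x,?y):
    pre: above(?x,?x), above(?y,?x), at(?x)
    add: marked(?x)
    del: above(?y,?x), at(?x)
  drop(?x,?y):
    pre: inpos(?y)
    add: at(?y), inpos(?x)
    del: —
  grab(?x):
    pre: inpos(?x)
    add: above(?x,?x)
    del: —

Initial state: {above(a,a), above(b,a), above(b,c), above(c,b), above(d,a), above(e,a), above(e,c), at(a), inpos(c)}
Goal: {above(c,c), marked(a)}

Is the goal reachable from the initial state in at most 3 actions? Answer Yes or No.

1. step(a)  →  {above(b,a), above(b,c), above(c,b), above(d,a), above(e,a), above(e,c), inpos(a), inpos(c), marked(a)}
2. grab(c)  →  {above(b,a), above(b,c), above(c,b), above(c,c), above(d,a), above(e,a), above(e,c), inpos(a), inpos(c), marked(a)}
optimal plan length = 2; 2 ≤ 3

Yes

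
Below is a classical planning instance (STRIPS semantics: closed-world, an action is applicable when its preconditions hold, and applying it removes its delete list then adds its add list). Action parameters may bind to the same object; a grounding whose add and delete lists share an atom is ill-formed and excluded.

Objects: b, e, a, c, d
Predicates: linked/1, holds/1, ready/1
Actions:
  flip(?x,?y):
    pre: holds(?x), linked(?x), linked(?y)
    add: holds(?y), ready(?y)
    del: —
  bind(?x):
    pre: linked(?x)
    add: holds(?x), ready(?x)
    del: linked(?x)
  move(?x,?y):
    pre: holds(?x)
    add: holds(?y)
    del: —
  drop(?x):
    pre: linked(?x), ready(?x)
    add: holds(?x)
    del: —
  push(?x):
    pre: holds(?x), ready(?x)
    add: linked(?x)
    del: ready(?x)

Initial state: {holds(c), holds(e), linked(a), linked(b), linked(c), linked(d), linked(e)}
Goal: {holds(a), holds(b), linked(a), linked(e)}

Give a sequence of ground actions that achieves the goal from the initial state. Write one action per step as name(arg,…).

flip(e,b); flip(b,a)

1. flip(e,b)  →  {holds(b), holds(c), holds(e), linked(a), linked(b), linked(c), linked(d), linked(e), ready(b)}
2. flip(b,a)  →  {holds(a), holds(b), holds(c), holds(e), linked(a), linked(b), linked(c), linked(d), linked(e), ready(a), ready(b)}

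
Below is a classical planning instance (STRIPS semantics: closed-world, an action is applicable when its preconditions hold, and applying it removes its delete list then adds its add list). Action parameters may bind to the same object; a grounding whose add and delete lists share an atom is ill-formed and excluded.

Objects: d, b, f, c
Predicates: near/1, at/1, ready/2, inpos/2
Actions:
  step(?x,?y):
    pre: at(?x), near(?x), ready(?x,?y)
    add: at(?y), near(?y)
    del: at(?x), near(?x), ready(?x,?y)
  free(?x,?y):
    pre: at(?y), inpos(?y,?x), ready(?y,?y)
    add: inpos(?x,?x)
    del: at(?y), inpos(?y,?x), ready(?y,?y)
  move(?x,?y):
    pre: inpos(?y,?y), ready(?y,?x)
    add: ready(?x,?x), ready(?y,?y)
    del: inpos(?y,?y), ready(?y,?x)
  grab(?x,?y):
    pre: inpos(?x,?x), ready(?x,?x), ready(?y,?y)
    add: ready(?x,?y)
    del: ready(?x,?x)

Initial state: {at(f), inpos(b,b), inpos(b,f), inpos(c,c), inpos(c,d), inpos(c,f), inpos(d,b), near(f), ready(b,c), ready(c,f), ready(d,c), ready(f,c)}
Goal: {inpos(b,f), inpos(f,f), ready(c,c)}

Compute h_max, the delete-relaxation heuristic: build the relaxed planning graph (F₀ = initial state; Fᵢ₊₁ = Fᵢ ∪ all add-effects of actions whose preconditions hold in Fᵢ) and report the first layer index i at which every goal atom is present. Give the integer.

2

F0 = init (12 atoms)
F1 = F0 ∪ {at(c), near(c), ready(b,b), ready(c,c), ready(f,f)}  (17 atoms)
F2 = F1 ∪ {inpos(d,d), inpos(f,f), ready(b,f), ready(c,b)}  (21 atoms)
goal ⊆ F2  ⇒  h_max = 2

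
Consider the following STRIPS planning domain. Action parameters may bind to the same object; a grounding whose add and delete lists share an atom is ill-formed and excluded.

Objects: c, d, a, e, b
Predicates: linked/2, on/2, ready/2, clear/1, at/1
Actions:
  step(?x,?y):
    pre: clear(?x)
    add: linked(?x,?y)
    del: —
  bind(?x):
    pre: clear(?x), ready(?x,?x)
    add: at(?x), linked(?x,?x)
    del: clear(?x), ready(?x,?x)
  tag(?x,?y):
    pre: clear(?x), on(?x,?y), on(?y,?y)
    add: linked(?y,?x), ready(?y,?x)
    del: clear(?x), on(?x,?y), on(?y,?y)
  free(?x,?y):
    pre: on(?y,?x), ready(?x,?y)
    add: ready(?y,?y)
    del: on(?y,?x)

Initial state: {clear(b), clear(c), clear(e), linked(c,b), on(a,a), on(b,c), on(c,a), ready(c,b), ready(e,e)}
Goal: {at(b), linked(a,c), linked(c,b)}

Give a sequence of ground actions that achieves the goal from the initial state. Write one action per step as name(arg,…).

tag(c,a); free(c,b); bind(b)

1. tag(c,a)  →  {clear(b), clear(e), linked(a,c), linked(c,b), on(b,c), ready(a,c), ready(c,b), ready(e,e)}
2. free(c,b)  →  {clear(b), clear(e), linked(a,c), linked(c,b), ready(a,c), ready(b,b), ready(c,b), ready(e,e)}
3. bind(b)  →  {at(b), clear(e), linked(a,c), linked(b,b), linked(c,b), ready(a,c), ready(c,b), ready(e,e)}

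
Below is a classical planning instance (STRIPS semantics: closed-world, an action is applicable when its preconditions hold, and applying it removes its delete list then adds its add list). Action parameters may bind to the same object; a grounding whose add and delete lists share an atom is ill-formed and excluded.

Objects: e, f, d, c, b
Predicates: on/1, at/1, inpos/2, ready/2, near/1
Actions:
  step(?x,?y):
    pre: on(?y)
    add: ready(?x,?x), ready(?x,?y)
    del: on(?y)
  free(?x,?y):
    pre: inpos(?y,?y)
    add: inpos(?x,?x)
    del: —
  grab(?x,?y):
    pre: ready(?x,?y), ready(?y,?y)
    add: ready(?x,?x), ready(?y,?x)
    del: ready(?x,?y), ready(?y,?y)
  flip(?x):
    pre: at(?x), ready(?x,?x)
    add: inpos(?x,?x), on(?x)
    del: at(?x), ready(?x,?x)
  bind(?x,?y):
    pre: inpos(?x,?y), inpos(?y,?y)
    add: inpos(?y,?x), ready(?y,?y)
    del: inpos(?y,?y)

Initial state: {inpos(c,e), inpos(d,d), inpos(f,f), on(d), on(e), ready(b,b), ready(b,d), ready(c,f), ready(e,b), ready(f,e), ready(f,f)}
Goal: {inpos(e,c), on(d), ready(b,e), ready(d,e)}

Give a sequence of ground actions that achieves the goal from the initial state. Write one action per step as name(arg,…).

step(d,e); free(e,f); grab(e,b); bind(c,e)

1. step(d,e)  →  {inpos(c,e), inpos(d,d), inpos(f,f), on(d), ready(b,b), ready(b,d), ready(c,f), ready(d,d), ready(d,e), ready(e,b), ready(f,e), ready(f,f)}
2. free(e,f)  →  {inpos(c,e), inpos(d,d), inpos(e,e), inpos(f,f), on(d), ready(b,b), ready(b,d), ready(c,f), ready(d,d), ready(d,e), ready(e,b), ready(f,e), ready(f,f)}
3. grab(e,b)  →  {inpos(c,e), inpos(d,d), inpos(e,e), inpos(f,f), on(d), ready(b,d), ready(b,e), ready(c,f), ready(d,d), ready(d,e), ready(e,e), ready(f,e), ready(f,f)}
4. bind(c,e)  →  {inpos(c,e), inpos(d,d), inpos(e,c), inpos(f,f), on(d), ready(b,d), ready(b,e), ready(c,f), ready(d,d), ready(d,e), ready(e,e), ready(f,e), ready(f,f)}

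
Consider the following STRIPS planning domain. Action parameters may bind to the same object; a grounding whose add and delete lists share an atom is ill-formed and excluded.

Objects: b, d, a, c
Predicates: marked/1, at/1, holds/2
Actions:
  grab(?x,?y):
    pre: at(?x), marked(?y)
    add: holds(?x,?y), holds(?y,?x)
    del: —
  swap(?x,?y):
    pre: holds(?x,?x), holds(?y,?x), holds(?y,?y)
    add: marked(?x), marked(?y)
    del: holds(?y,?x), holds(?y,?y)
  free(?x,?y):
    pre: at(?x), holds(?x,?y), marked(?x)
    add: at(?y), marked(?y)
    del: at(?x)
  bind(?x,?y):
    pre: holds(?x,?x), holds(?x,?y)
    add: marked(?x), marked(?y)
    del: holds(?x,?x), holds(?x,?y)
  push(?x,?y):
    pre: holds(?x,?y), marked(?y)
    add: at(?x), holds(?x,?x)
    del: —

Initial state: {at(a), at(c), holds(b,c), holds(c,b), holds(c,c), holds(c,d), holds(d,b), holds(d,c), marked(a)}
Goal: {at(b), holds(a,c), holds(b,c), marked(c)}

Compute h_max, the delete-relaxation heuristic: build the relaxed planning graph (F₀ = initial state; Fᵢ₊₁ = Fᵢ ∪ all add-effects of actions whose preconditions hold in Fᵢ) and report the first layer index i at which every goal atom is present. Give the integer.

2

F0 = init (9 atoms)
F1 = F0 ∪ {holds(a,a), holds(a,c), holds(c,a), marked(b), marked(c), marked(d)}  (15 atoms)
F2 = F1 ∪ {at(b), at(d), holds(a,b), holds(a,d), holds(b,a), holds(b,b), holds(d,a), holds(d,d)}  (23 atoms)
goal ⊆ F2  ⇒  h_max = 2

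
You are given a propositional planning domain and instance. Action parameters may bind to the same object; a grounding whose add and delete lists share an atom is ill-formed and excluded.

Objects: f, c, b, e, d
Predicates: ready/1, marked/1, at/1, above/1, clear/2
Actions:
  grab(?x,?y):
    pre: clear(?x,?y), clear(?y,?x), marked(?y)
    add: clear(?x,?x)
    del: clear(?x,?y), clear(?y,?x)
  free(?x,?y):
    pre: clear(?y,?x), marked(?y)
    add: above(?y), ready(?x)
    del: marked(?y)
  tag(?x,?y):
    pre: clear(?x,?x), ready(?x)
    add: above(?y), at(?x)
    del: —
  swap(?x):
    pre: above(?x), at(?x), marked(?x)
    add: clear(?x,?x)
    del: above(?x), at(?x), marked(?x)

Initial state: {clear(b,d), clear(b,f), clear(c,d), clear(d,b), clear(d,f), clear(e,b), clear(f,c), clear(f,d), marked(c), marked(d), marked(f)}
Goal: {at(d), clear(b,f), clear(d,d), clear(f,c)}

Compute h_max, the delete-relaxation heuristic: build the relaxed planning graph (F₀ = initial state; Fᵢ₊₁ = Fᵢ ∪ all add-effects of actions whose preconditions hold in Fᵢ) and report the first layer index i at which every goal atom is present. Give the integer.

2

F0 = init (11 atoms)
F1 = F0 ∪ {above(c), above(d), above(f), clear(b,b), clear(d,d), clear(f,f), ready(b), ready(c), ready(d), ready(f)}  (21 atoms)
F2 = F1 ∪ {above(b), above(e), at(b), at(d), at(f)}  (26 atoms)
goal ⊆ F2  ⇒  h_max = 2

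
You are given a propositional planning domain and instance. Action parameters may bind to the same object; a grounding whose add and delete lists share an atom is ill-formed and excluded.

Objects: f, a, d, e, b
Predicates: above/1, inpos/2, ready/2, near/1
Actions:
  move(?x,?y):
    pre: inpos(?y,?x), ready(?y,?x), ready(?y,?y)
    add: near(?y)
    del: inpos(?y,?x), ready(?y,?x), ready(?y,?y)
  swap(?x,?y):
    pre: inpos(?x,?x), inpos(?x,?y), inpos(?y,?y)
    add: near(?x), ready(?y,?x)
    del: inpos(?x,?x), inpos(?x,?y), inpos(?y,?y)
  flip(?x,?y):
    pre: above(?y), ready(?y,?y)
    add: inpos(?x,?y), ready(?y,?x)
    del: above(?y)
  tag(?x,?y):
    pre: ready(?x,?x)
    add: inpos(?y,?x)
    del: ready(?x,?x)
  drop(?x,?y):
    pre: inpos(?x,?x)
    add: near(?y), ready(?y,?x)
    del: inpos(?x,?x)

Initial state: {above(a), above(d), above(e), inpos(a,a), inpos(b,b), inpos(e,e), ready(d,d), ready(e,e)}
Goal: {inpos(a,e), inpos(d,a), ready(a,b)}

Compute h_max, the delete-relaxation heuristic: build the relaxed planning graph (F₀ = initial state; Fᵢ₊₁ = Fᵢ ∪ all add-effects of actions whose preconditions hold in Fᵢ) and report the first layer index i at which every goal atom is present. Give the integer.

F0 = init (8 atoms)
F1 = F0 ∪ {inpos(a,d), inpos(a,e), inpos(b,d), inpos(b,e), inpos(d,d), inpos(d,e), inpos(e,d), inpos(f,d), inpos(f,e), near(a), near(b), near(d), near(e), near(f), ready(a,a), ready(a,b), ready(a,e), ready(b,a), ready(b,b), ready(b,e), ready(d,a), ready(d,b), ready(d,e), ready(d,f), ready(e,a), ready(e,b), ready(e,d), ready(e,f), ready(f,a), ready(f,b), ready(f,e)}  (39 atoms)
F2 = F1 ∪ {inpos(a,b), inpos(b,a), inpos(d,a), inpos(d,b), inpos(e,a), inpos(e,b), inpos(f,a), inpos(f,b), ready(a,d), ready(a,f), ready(b,d), ready(f,d)}  (51 atoms)
goal ⊆ F2  ⇒  h_max = 2

2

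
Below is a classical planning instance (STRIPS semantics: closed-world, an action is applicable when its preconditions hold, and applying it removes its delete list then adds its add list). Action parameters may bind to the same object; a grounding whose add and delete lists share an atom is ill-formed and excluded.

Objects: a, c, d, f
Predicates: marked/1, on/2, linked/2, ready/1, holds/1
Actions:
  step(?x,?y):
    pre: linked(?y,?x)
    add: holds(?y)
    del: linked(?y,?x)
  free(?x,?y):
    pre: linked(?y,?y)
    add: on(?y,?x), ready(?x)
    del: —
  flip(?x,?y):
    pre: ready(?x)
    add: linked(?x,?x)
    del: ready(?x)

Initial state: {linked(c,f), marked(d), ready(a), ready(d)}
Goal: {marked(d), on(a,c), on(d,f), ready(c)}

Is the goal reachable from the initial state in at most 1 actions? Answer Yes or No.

1. flip(a,a)  →  {linked(a,a), linked(c,f), marked(d), ready(d)}
2. free(c,a)  →  {linked(a,a), linked(c,f), marked(d), on(a,c), ready(c), ready(d)}
3. flip(d,a)  →  {linked(a,a), linked(c,f), linked(d,d), marked(d), on(a,c), ready(c)}
4. free(f,d)  →  {linked(a,a), linked(c,f), linked(d,d), marked(d), on(a,c), on(d,f), ready(c), ready(f)}
optimal plan length = 4; 4 > 1

No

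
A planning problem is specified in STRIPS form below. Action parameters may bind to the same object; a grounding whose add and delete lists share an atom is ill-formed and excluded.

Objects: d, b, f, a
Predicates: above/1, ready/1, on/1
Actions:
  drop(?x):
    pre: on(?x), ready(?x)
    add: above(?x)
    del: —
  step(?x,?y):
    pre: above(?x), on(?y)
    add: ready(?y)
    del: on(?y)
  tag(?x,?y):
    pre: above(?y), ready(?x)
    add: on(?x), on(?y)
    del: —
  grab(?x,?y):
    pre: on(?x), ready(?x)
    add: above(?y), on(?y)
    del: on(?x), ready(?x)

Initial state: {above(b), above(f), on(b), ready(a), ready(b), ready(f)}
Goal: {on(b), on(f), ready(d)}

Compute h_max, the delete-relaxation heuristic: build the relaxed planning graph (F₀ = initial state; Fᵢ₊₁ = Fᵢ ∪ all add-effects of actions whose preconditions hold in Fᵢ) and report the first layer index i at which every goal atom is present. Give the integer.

2

F0 = init (6 atoms)
F1 = F0 ∪ {above(a), above(d), on(a), on(d), on(f)}  (11 atoms)
F2 = F1 ∪ {ready(d)}  (12 atoms)
goal ⊆ F2  ⇒  h_max = 2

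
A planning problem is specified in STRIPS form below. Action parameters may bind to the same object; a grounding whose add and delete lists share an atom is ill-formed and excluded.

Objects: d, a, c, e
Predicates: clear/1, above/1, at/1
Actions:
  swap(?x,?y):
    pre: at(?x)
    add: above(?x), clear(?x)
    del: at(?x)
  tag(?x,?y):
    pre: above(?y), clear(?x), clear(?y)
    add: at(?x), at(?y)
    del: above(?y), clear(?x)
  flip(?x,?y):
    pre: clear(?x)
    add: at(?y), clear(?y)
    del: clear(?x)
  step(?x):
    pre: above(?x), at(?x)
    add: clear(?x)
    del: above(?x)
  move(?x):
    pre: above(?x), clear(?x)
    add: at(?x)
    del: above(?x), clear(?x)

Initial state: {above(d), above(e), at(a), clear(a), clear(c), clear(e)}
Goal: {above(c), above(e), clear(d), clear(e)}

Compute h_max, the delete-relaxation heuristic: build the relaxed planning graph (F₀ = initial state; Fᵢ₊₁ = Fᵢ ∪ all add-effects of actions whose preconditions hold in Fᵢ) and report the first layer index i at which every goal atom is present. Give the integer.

2

F0 = init (6 atoms)
F1 = F0 ∪ {above(a), at(c), at(d), at(e), clear(d)}  (11 atoms)
F2 = F1 ∪ {above(c)}  (12 atoms)
goal ⊆ F2  ⇒  h_max = 2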